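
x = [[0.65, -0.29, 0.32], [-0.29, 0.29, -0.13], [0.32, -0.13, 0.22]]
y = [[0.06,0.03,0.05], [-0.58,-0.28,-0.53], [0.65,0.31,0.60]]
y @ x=[[0.05, -0.02, 0.03], [-0.47, 0.16, -0.27], [0.52, -0.18, 0.3]]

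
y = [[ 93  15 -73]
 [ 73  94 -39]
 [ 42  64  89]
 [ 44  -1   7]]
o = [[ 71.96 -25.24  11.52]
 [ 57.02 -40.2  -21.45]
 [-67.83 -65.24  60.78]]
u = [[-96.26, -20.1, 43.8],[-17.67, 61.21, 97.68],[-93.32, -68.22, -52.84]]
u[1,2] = 97.68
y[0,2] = -73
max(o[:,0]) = 71.96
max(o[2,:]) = 60.78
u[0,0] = -96.26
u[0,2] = 43.8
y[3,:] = [44, -1, 7]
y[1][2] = -39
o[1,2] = -21.45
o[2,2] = 60.78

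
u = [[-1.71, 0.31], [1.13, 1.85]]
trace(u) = 0.14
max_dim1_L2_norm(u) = 2.17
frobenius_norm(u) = 2.78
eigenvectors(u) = [[-0.96, -0.08], [0.3, -1.0]]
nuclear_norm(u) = 3.84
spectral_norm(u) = 2.34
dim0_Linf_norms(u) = [1.71, 1.85]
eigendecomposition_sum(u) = [[-1.76,0.15], [0.54,-0.05]] + [[0.05, 0.16], [0.59, 1.9]]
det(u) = -3.51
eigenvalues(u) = [-1.81, 1.95]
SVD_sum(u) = [[-0.89, -0.71],  [1.59, 1.28]] + [[-0.82, 1.02], [-0.46, 0.57]]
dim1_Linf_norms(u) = [1.71, 1.85]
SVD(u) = [[-0.49, 0.87],[0.87, 0.49]] @ diag([2.336036850702827, 1.50417147697941]) @ [[0.78, 0.63], [-0.63, 0.78]]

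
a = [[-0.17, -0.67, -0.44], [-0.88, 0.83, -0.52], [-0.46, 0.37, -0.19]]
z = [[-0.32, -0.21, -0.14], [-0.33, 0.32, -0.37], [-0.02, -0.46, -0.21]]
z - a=[[-0.15, 0.46, 0.3], [0.55, -0.51, 0.15], [0.44, -0.83, -0.02]]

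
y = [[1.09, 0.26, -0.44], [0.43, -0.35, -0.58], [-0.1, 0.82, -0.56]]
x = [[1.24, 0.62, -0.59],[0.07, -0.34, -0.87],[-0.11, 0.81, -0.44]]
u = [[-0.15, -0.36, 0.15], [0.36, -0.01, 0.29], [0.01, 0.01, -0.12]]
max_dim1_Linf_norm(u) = 0.36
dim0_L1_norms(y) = [1.62, 1.43, 1.58]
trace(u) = -0.28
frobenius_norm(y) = 1.76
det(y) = 0.67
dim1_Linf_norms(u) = [0.36, 0.36, 0.12]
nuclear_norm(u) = 0.97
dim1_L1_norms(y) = [1.79, 1.36, 1.48]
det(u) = -0.02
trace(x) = 0.46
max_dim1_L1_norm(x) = 2.45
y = x + u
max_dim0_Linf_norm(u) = 0.36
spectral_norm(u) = 0.47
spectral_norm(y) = 1.38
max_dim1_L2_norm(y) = 1.2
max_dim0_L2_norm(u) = 0.39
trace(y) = 0.18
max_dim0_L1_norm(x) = 1.9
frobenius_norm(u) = 0.63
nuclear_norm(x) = 3.29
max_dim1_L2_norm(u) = 0.46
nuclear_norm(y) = 2.85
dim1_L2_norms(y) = [1.2, 0.8, 1.0]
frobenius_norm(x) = 2.00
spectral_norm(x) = 1.61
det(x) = 1.13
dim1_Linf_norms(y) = [1.09, 0.58, 0.82]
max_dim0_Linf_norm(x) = 1.24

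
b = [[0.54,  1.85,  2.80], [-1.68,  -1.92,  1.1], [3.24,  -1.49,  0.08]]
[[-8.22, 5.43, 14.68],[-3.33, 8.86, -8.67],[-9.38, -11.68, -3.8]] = b@[[-2.1, -3.64, 0.97], [1.54, 0.06, 4.76], [-3.55, 2.60, 1.91]]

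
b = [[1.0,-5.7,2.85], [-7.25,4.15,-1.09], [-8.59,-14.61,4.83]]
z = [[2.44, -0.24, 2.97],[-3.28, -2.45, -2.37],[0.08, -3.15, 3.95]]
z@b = [[-21.33, -58.3, 21.56], [34.84, 43.15, -18.12], [-11.01, -71.24, 22.74]]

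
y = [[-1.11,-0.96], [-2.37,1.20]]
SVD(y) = [[-0.27, -0.96], [-0.96, 0.27]] @ diag([2.7328231232749416, 1.3199537025569472]) @ [[0.94, -0.33], [0.33, 0.94]]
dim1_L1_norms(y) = [2.07, 3.57]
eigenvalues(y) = [-1.85, 1.94]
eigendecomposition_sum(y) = [[-1.49, -0.47], [-1.16, -0.36]] + [[0.38, -0.49], [-1.21, 1.56]]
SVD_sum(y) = [[-0.69,  0.24], [-2.49,  0.87]] + [[-0.42, -1.20], [0.12, 0.33]]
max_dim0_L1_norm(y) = 3.48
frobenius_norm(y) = 3.03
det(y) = -3.61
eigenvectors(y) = [[-0.79,  0.3], [-0.61,  -0.95]]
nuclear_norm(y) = 4.05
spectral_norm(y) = 2.73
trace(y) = 0.09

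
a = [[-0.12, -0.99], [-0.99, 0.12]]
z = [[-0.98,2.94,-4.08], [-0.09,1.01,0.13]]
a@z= [[0.21,-1.35,0.36], [0.96,-2.79,4.05]]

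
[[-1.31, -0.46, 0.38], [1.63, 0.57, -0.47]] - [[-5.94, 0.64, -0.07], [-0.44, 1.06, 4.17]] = [[4.63, -1.10, 0.45], [2.07, -0.49, -4.64]]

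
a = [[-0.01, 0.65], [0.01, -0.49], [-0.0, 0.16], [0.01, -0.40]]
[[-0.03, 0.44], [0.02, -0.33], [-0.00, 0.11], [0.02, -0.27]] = a@[[0.89, -0.03], [-0.03, 0.67]]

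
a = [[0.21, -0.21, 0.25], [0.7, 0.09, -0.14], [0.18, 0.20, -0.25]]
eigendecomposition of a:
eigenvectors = [[-0.28j,  0.28j,  0.03+0.00j], [-0.84+0.00j,  -0.84-0.00j,  (0.78+0j)], [(-0.4+0.22j),  -0.40-0.22j,  (0.63+0j)]]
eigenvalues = [(0.02+0.27j), (0.02-0.27j), (0.01+0j)]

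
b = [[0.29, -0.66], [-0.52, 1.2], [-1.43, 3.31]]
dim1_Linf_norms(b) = [0.66, 1.2, 3.31]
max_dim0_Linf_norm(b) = 3.31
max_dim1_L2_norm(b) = 3.61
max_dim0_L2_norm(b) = 3.58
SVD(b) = [[-0.18, -0.94], [0.34, 0.22], [0.92, -0.27]] @ diag([3.902701589091169, 0.004506273989208014]) @ [[-0.40, 0.92], [-0.92, -0.40]]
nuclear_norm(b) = 3.91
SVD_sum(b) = [[0.29, -0.66], [-0.52, 1.20], [-1.43, 3.31]] + [[0.0, 0.0], [-0.0, -0.0], [0.00, 0.0]]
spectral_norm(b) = 3.90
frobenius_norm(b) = 3.90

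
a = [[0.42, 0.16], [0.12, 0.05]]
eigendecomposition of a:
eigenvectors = [[0.96, -0.36], [0.28, 0.93]]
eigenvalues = [0.47, 0.0]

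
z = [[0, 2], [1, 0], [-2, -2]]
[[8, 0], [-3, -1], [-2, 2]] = z@ [[-3, -1], [4, 0]]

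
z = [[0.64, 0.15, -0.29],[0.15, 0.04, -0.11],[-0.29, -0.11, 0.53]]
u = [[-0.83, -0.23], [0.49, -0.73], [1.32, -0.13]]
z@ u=[[-0.84, -0.22], [-0.25, -0.05], [0.89, 0.08]]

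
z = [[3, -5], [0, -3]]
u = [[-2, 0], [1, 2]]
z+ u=[[1, -5], [1, -1]]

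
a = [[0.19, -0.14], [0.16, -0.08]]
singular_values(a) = [0.3, 0.02]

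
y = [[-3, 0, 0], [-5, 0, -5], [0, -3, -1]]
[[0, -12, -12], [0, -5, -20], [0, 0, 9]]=y@[[0, 4, 4], [0, 1, -3], [0, -3, 0]]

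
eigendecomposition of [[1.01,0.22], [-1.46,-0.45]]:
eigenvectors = [[0.63, -0.18], [-0.78, 0.98]]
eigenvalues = [0.74, -0.18]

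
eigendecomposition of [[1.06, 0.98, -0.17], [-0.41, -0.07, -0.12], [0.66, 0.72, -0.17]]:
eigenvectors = [[0.73+0.00j,(0.73-0j),-0.32+0.00j],[(-0.41+0.34j),-0.41-0.34j,0.49+0.00j],[(0.41+0.12j),0.41-0.12j,(0.81+0j)]]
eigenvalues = [(0.41+0.43j), (0.41-0.43j), 0j]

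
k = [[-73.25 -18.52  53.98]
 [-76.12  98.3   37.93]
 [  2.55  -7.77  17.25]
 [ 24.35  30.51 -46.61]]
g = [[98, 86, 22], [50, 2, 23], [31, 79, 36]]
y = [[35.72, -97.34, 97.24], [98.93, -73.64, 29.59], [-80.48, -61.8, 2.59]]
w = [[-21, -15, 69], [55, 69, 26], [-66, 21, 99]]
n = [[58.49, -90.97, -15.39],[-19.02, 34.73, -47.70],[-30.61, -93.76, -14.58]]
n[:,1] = [-90.97, 34.73, -93.76]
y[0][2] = 97.24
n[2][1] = -93.76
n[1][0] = -19.02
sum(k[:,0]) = -122.47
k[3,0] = 24.35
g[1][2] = 23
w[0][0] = -21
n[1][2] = -47.7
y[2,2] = 2.59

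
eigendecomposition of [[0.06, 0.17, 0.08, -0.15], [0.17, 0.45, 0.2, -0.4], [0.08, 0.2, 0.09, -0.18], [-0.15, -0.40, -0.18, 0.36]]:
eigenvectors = [[-0.26, 0.82, 0.49, 0.17], [-0.68, -0.16, -0.32, 0.64], [-0.31, -0.55, 0.78, -0.07], [0.61, -0.10, 0.24, 0.75]]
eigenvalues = [0.96, -0.01, 0.0, 0.0]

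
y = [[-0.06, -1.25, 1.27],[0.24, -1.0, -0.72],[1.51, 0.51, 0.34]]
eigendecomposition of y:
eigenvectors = [[0.66+0.00j, -0.61+0.00j, (-0.61-0j)],[(-0.14+0j), 0.00+0.58j, 0.00-0.58j],[(0.73+0j), (0.53+0.13j), 0.53-0.13j]]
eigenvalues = [(1.61+0j), (-1.16+0.92j), (-1.16-0.92j)]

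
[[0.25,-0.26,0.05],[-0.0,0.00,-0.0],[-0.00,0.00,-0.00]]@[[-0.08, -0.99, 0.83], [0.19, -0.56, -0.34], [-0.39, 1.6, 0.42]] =[[-0.09, -0.02, 0.32], [0.00, 0.0, 0.00], [0.0, 0.00, 0.00]]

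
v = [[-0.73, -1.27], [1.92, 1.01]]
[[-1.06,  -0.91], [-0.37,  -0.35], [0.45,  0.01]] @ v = [[-0.97,0.43],[-0.40,0.12],[-0.31,-0.56]]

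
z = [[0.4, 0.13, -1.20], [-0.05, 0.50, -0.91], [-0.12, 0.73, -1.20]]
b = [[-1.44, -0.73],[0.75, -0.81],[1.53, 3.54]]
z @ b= [[-2.31, -4.65], [-0.95, -3.59], [-1.12, -4.75]]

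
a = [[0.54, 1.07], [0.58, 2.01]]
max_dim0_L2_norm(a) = 2.28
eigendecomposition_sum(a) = [[0.17, -0.1],[-0.05, 0.03]] + [[0.37, 1.17], [0.63, 1.98]]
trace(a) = 2.55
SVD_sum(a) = [[0.38, 1.12], [0.67, 1.98]] + [[0.16, -0.05], [-0.09, 0.03]]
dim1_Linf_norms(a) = [1.07, 2.01]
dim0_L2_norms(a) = [0.79, 2.28]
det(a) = 0.46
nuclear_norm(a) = 2.60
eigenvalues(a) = [0.2, 2.35]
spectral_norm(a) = 2.40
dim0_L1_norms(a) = [1.12, 3.08]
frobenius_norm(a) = 2.41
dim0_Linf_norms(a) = [0.58, 2.01]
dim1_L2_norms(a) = [1.2, 2.09]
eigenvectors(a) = [[-0.95, -0.51], [0.30, -0.86]]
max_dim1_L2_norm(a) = 2.09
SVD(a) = [[-0.49, -0.87], [-0.87, 0.49]] @ diag([2.4032466567211346, 0.19340503343678803]) @ [[-0.32, -0.95],[-0.95, 0.32]]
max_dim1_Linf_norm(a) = 2.01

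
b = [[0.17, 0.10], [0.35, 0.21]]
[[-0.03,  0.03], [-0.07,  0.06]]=b@[[-0.04, 0.03], [-0.28, 0.23]]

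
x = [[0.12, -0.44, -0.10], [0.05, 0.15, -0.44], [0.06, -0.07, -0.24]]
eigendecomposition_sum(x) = [[0.09, 0.01, -0.49],[0.05, 0.01, -0.3],[0.05, 0.01, -0.31]] + [[0.01, 0.02, -0.04],[0.0, 0.00, -0.01],[0.00, 0.00, -0.01]] + [[0.02, -0.47, 0.43], [-0.01, 0.14, -0.13], [0.0, -0.08, 0.07]]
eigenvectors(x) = [[0.75, 0.96, 0.95], [0.46, 0.2, -0.28], [0.47, 0.17, 0.16]]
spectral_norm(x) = 0.52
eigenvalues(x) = [-0.21, 0.01, 0.23]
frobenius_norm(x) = 0.71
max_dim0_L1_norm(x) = 0.78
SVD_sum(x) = [[0.04, -0.02, -0.16], [0.09, -0.04, -0.41], [0.05, -0.03, -0.25]] + [[0.08, -0.42, 0.06], [-0.04, 0.19, -0.03], [0.01, -0.04, 0.01]] + [[0.0, 0.0, 0.0],[0.00, 0.00, 0.00],[-0.00, -0.0, -0.0]]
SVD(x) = [[-0.32, 0.90, -0.28], [-0.81, -0.42, -0.41], [-0.49, 0.09, 0.87]] @ diag([0.5205993723753986, 0.48132457728397426, 0.00171603751258641]) @ [[-0.21,0.11,0.97], [0.19,-0.97,0.15], [-0.96,-0.22,-0.18]]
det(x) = -0.00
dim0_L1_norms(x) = [0.23, 0.66, 0.78]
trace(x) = 0.03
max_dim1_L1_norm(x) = 0.66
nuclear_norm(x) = 1.00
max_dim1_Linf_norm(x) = 0.44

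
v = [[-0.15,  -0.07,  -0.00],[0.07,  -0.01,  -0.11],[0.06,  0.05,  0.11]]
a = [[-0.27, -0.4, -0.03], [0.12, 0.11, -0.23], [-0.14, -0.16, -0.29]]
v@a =[[0.03,0.05,0.02],[-0.0,-0.01,0.03],[-0.03,-0.04,-0.05]]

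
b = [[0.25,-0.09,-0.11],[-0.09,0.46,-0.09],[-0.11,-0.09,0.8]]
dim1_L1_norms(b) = [0.45, 0.64, 1.0]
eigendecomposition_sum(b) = [[0.15, 0.06, 0.04],[0.06, 0.03, 0.01],[0.04, 0.01, 0.01]] + [[0.08, -0.18, -0.02], [-0.18, 0.4, 0.05], [-0.02, 0.05, 0.01]] + [[0.02,0.02,-0.12], [0.02,0.03,-0.16], [-0.12,-0.16,0.78]]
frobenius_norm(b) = 0.99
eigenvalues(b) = [0.19, 0.49, 0.84]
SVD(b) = [[-0.15, -0.40, -0.9], [-0.20, 0.91, -0.37], [0.97, 0.12, -0.22]] @ diag([0.835441442159348, 0.4876504409572649, 0.18690811688338707]) @ [[-0.15, -0.2, 0.97], [-0.4, 0.91, 0.12], [-0.9, -0.37, -0.22]]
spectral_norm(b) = 0.84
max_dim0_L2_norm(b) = 0.81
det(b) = 0.08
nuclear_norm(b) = 1.51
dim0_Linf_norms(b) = [0.25, 0.46, 0.8]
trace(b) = 1.51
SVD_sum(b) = [[0.02, 0.02, -0.12], [0.02, 0.03, -0.16], [-0.12, -0.16, 0.78]] + [[0.08, -0.18, -0.02],[-0.18, 0.4, 0.05],[-0.02, 0.05, 0.01]] + [[0.15, 0.06, 0.04], [0.06, 0.03, 0.01], [0.04, 0.01, 0.01]]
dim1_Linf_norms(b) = [0.25, 0.46, 0.8]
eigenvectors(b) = [[-0.90, -0.40, -0.15], [-0.37, 0.91, -0.20], [-0.22, 0.12, 0.97]]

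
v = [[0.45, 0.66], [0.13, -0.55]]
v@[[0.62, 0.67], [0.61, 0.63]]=[[0.68, 0.72], [-0.25, -0.26]]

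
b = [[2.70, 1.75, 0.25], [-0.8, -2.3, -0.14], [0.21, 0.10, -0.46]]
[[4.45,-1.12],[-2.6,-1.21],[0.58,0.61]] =b @ [[1.22, -0.87], [0.74, 0.92], [-0.54, -1.52]]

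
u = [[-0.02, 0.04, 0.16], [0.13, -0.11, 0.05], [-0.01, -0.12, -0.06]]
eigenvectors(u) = [[-0.65+0.00j, (-0.65-0j), -0.60+0.00j], [-0.48+0.25j, -0.48-0.25j, 0.62+0.00j], [(0.03-0.53j), 0.03+0.53j, (0.5+0j)]]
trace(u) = -0.19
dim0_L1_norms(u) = [0.16, 0.27, 0.27]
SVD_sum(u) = [[-0.05, 0.09, 0.07], [0.04, -0.08, -0.06], [0.04, -0.09, -0.06]] + [[0.06, -0.03, 0.08],  [0.08, -0.04, 0.11],  [-0.01, 0.00, -0.01]] + [[-0.03, -0.02, 0.01], [0.02, 0.01, -0.01], [-0.05, -0.03, 0.02]]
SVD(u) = [[-0.61, 0.59, -0.53],[0.52, 0.8, 0.29],[0.59, -0.09, -0.80]] @ diag([0.20128861241022755, 0.17664523376654784, 0.07402267153735292]) @ [[0.37,-0.76,-0.54], [0.53,-0.30,0.79], [0.77,0.57,-0.29]]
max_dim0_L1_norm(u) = 0.27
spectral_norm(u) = 0.20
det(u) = -0.00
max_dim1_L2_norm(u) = 0.18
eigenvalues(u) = [0.12j, -0.12j, (-0.2+0j)]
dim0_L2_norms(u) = [0.13, 0.17, 0.18]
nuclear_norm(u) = 0.45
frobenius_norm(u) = 0.28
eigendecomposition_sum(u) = [[(0.02+0.04j),(-0.03+0.03j),(0.06+0.01j)], [0.03+0.02j,(-0.01+0.03j),0.05-0.01j], [-0.03+0.02j,(-0.02-0.02j),(-0.01+0.05j)]] + [[(0.02-0.04j), -0.03-0.03j, (0.06-0.01j)], [(0.03-0.02j), (-0.01-0.03j), 0.05+0.01j], [-0.03-0.02j, (-0.02+0.02j), (-0.01-0.05j)]] + [[-0.07+0.00j, (0.09-0j), 0.04-0.00j], [0.07-0.00j, (-0.09+0j), -0.04+0.00j], [0.05-0.00j, (-0.08+0j), (-0.04+0j)]]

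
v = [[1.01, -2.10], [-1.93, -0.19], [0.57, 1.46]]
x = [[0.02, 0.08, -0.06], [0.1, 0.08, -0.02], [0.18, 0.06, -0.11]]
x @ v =[[-0.17, -0.14], [-0.06, -0.25], [0.0, -0.55]]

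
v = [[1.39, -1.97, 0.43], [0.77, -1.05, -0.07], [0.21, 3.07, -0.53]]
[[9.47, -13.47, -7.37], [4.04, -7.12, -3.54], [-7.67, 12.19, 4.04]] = v@ [[2.77,-3.67,-3.04], [-2.06,4.13,1.25], [3.64,-0.54,-1.59]]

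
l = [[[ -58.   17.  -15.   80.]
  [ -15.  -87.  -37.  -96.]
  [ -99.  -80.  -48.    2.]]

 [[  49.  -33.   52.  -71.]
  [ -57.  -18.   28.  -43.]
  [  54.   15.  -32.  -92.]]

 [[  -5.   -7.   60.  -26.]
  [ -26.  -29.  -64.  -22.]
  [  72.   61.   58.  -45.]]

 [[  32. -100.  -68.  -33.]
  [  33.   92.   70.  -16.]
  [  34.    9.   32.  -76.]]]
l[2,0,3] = -26.0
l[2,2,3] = -45.0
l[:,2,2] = [-48.0, -32.0, 58.0, 32.0]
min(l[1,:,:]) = -92.0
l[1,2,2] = -32.0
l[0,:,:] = [[-58.0, 17.0, -15.0, 80.0], [-15.0, -87.0, -37.0, -96.0], [-99.0, -80.0, -48.0, 2.0]]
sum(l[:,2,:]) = -135.0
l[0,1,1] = -87.0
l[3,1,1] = 92.0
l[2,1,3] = -22.0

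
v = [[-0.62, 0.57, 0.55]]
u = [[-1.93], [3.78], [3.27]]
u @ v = [[1.20, -1.10, -1.06],  [-2.34, 2.15, 2.08],  [-2.03, 1.86, 1.80]]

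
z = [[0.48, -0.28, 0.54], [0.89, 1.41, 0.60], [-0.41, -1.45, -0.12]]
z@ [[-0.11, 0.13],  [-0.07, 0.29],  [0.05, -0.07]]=[[-0.01, -0.06],  [-0.17, 0.48],  [0.14, -0.47]]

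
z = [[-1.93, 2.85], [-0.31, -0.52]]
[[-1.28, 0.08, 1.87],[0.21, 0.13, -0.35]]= z @ [[0.03, -0.22, 0.02], [-0.43, -0.12, 0.67]]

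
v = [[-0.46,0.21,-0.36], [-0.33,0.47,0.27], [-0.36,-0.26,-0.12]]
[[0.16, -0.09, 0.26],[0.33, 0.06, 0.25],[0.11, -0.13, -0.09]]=v @ [[-0.52,0.19,-0.11], [0.15,0.19,0.60], [0.31,0.11,-0.24]]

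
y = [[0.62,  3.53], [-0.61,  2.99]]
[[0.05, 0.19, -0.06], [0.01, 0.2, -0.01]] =y @ [[0.03, -0.04, -0.04],[0.01, 0.06, -0.01]]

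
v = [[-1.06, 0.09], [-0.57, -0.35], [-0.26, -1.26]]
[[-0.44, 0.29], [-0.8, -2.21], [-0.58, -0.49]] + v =[[-1.50, 0.38], [-1.37, -2.56], [-0.84, -1.75]]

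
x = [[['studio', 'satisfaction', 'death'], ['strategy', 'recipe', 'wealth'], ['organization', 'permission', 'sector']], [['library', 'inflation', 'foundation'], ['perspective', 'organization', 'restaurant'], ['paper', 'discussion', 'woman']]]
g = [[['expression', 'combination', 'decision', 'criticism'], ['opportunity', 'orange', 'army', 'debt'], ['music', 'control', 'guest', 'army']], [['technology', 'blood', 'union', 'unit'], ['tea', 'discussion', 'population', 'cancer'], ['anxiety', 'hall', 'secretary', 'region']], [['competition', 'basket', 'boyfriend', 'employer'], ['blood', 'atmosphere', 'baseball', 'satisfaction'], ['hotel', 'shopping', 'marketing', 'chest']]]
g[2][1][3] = 'satisfaction'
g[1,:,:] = [['technology', 'blood', 'union', 'unit'], ['tea', 'discussion', 'population', 'cancer'], ['anxiety', 'hall', 'secretary', 'region']]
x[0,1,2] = 'wealth'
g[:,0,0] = ['expression', 'technology', 'competition']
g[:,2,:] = [['music', 'control', 'guest', 'army'], ['anxiety', 'hall', 'secretary', 'region'], ['hotel', 'shopping', 'marketing', 'chest']]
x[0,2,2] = 'sector'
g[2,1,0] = 'blood'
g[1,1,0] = 'tea'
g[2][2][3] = 'chest'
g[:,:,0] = [['expression', 'opportunity', 'music'], ['technology', 'tea', 'anxiety'], ['competition', 'blood', 'hotel']]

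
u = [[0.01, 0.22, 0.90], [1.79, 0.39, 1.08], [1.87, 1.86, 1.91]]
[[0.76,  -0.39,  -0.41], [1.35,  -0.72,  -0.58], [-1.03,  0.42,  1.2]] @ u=[[-1.46, -0.75, -0.52], [-2.36, -1.06, -0.67], [2.99, 2.17, 1.82]]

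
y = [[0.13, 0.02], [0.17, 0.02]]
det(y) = -0.001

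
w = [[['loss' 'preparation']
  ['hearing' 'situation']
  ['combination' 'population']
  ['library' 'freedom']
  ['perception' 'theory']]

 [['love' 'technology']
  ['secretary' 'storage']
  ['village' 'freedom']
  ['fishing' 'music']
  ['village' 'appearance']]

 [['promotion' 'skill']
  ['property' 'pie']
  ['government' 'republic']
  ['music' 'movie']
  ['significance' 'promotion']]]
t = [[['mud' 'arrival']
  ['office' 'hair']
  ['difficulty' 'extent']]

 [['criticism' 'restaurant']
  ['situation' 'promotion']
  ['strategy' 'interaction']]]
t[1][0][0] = 'criticism'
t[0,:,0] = ['mud', 'office', 'difficulty']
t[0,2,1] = 'extent'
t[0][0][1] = 'arrival'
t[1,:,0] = ['criticism', 'situation', 'strategy']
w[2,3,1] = 'movie'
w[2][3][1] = 'movie'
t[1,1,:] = ['situation', 'promotion']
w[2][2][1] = 'republic'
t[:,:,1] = [['arrival', 'hair', 'extent'], ['restaurant', 'promotion', 'interaction']]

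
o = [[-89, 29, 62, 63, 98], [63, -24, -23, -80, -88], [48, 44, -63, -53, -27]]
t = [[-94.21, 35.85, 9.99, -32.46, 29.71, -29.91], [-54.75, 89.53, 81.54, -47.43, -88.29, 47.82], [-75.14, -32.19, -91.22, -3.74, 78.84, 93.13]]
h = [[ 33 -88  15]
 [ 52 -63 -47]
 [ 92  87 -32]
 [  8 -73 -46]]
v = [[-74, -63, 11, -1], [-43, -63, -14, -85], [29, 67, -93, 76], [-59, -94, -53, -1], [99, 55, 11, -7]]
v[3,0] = -59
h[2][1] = 87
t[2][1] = -32.19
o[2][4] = -27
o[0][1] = 29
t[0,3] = -32.46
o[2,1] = 44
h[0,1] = -88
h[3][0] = 8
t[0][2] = 9.99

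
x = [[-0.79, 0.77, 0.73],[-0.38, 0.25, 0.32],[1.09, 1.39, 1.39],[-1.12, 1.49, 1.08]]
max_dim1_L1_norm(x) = 3.87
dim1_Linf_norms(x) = [0.79, 0.38, 1.39, 1.49]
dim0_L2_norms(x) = [1.79, 2.19, 1.93]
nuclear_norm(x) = 4.87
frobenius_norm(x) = 3.43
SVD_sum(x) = [[-0.19,0.87,0.76], [-0.07,0.34,0.30], [-0.29,1.31,1.14], [-0.33,1.48,1.29]] + [[-0.59, -0.04, -0.10], [-0.30, -0.02, -0.05], [1.38, 0.09, 0.24], [-0.80, -0.05, -0.14]] + [[-0.01, -0.07, 0.07], [-0.01, -0.07, 0.08], [-0.00, -0.01, 0.01], [0.01, 0.06, -0.07]]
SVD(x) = [[-0.40, 0.34, 0.58], [-0.16, 0.17, 0.61], [-0.6, -0.80, 0.07], [-0.68, 0.46, -0.54]] @ diag([2.9391897143587173, 1.7562501719035875, 0.17073124112633675]) @ [[0.16, -0.74, -0.65], [-0.98, -0.07, -0.17], [-0.09, -0.67, 0.74]]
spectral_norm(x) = 2.94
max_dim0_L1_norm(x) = 3.9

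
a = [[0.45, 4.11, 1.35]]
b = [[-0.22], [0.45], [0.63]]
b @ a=[[-0.1, -0.90, -0.30],[0.2, 1.85, 0.61],[0.28, 2.59, 0.85]]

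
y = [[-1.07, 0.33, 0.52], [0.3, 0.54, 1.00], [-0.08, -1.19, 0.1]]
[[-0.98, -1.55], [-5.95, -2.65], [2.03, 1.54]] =y @ [[-1.80,0.08],[-1.95,-1.46],[-4.36,-1.89]]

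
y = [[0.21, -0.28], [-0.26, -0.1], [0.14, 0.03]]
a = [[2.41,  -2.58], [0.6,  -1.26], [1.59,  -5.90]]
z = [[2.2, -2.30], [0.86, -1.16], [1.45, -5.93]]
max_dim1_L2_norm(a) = 6.11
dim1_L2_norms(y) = [0.35, 0.28, 0.14]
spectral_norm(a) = 7.04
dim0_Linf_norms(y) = [0.26, 0.28]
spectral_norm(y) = 0.38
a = y + z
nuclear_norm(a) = 8.51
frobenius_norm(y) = 0.47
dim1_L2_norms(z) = [3.18, 1.44, 6.1]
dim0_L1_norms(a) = [4.6, 9.74]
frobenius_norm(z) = 7.03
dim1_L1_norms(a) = [4.99, 1.86, 7.49]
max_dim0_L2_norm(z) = 6.47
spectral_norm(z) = 6.87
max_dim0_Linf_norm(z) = 5.93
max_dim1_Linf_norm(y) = 0.28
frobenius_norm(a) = 7.19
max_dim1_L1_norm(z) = 7.38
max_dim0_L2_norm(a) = 6.56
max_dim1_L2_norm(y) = 0.35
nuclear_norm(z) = 8.37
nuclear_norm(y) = 0.66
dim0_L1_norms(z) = [4.51, 9.39]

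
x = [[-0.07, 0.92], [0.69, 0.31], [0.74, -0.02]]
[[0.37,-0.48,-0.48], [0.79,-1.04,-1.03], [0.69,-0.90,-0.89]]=x @[[0.94, -1.23, -1.22], [0.47, -0.61, -0.61]]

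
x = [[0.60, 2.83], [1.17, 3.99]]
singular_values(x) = [5.06, 0.18]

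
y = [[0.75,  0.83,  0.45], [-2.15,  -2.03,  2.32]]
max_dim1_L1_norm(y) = 6.5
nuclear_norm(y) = 4.84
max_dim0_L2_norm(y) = 2.36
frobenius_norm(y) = 3.95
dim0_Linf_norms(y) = [2.15, 2.03, 2.32]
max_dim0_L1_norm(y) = 2.9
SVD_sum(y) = [[0.38,  0.36,  -0.38], [-2.21,  -2.11,  2.18]] + [[0.37, 0.47, 0.83], [0.06, 0.08, 0.14]]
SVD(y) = [[-0.17, 0.99], [0.99, 0.17]] @ diag([3.8098013041573773, 1.0320436147957839]) @ [[-0.59, -0.56, 0.58],[0.36, 0.46, 0.81]]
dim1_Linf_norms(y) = [0.83, 2.32]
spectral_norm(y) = 3.81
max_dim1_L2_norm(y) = 3.76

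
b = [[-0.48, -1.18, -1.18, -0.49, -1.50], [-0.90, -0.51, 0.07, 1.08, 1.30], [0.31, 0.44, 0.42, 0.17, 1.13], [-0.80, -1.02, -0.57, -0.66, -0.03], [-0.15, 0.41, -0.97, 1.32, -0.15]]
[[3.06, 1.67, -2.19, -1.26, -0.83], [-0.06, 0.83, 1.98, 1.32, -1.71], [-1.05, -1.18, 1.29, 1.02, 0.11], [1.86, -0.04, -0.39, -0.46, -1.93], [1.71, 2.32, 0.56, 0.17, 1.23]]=b@[[-0.1, -0.37, -0.71, 0.76, 0.79], [-0.32, -0.3, 0.64, -0.62, 1.25], [-2.25, -0.44, 0.10, 0.12, -0.32], [-0.26, 1.39, 0.33, 0.59, 0.34], [0.10, -0.87, 1.0, 0.8, -0.54]]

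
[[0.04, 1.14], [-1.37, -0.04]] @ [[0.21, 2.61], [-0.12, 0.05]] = [[-0.13, 0.16], [-0.28, -3.58]]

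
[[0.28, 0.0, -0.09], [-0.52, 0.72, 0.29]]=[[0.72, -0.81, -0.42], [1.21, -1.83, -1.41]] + [[-0.44, 0.81, 0.33], [-1.73, 2.55, 1.70]]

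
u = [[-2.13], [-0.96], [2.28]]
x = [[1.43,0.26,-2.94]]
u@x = [[-3.05, -0.55, 6.26], [-1.37, -0.25, 2.82], [3.26, 0.59, -6.70]]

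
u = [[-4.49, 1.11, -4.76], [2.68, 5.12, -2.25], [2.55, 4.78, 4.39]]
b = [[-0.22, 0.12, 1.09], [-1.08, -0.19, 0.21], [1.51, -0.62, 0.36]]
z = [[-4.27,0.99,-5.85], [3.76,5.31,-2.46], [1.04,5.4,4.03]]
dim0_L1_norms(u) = [9.72, 11.01, 11.4]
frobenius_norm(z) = 12.18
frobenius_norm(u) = 11.45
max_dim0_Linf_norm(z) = 5.85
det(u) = -167.47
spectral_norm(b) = 1.92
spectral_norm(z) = 8.89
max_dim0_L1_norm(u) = 11.4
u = z + b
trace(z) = 5.07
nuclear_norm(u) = 18.37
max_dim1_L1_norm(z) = 11.53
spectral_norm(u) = 8.85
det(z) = -252.10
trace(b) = -0.05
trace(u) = 5.02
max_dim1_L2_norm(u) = 6.97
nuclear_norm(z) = 20.11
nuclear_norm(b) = 3.58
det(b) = 1.11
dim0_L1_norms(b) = [2.81, 0.93, 1.66]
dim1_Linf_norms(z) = [5.85, 5.31, 5.4]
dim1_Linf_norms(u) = [4.76, 5.12, 4.78]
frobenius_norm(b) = 2.30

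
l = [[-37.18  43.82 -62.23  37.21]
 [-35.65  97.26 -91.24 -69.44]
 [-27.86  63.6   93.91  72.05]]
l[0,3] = 37.21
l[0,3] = 37.21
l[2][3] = 72.05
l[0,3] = 37.21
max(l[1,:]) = 97.26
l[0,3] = 37.21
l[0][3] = 37.21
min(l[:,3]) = -69.44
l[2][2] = 93.91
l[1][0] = -35.65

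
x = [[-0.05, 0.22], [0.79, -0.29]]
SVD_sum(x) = [[-0.12, 0.05], [0.78, -0.32]] + [[0.07, 0.17], [0.01, 0.03]]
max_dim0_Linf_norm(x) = 0.79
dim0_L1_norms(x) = [0.84, 0.51]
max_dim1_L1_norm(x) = 1.08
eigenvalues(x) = [0.26, -0.6]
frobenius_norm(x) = 0.87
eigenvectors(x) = [[0.57, -0.37], [0.82, 0.93]]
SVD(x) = [[-0.15, 0.99], [0.99, 0.15]] @ diag([0.850912523491675, 0.1872107832498701]) @ [[0.93,-0.38],[0.38,0.93]]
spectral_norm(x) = 0.85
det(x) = -0.16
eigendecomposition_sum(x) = [[0.17, 0.07],  [0.24, 0.10]] + [[-0.22, 0.15],[0.55, -0.39]]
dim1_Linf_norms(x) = [0.22, 0.79]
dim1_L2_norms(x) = [0.23, 0.84]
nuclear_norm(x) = 1.04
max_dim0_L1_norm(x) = 0.84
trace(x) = -0.34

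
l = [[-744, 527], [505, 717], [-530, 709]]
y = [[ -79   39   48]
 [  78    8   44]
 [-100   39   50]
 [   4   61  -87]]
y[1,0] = 78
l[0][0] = -744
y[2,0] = -100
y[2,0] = -100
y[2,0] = -100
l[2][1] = 709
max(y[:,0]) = 78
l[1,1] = 717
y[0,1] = 39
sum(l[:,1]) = 1953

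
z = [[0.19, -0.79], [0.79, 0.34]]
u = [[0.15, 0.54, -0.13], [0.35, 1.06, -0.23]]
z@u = [[-0.25,-0.73,0.16], [0.24,0.79,-0.18]]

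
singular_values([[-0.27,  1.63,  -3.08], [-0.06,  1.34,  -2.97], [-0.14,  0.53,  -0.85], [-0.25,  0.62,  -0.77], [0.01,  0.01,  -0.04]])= [4.98, 0.37, 0.0]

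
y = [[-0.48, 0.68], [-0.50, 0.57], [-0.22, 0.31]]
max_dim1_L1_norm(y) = 1.16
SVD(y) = [[-0.70,0.59], [-0.64,-0.77], [-0.32,0.25]] @ diag([1.1867801400421472, 0.06126091087750426]) @ [[0.61,  -0.79], [0.79,  0.61]]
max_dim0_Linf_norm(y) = 0.68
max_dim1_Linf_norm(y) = 0.68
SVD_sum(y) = [[-0.51, 0.66], [-0.46, 0.6], [-0.23, 0.3]] + [[0.03, 0.02],[-0.04, -0.03],[0.01, 0.01]]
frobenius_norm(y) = 1.19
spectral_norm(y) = 1.19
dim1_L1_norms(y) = [1.16, 1.07, 0.53]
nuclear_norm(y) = 1.25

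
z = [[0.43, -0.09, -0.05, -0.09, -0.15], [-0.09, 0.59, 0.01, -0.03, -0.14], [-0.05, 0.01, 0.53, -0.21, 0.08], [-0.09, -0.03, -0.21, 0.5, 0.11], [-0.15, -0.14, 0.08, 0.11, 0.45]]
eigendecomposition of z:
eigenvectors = [[-0.35, -0.62, 0.19, -0.65, -0.18], [-0.31, -0.25, 0.38, 0.66, -0.50], [0.38, -0.46, 0.46, 0.2, 0.62], [0.39, -0.56, -0.67, 0.19, -0.22], [-0.69, -0.15, -0.39, 0.25, 0.53]]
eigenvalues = [0.21, 0.24, 0.75, 0.62, 0.68]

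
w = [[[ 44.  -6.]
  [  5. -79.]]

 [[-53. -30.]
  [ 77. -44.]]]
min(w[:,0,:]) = -53.0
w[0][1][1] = -79.0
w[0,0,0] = 44.0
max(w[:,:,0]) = 77.0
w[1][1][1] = -44.0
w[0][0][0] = 44.0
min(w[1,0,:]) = -53.0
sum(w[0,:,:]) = -36.0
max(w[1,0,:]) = -30.0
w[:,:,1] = [[-6.0, -79.0], [-30.0, -44.0]]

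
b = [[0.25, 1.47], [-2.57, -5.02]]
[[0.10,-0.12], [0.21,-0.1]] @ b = [[0.33, 0.75], [0.31, 0.81]]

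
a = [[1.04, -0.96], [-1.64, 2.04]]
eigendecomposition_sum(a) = [[0.13, 0.07],[0.11, 0.06]] + [[0.91, -1.03],[-1.75, 1.98]]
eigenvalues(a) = [0.19, 2.89]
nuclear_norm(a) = 3.15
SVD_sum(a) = [[0.92, -1.07], [-1.71, 1.98]] + [[0.12, 0.11], [0.07, 0.06]]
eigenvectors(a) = [[-0.75, 0.46], [-0.66, -0.89]]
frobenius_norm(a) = 2.98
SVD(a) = [[-0.47, 0.88], [0.88, 0.47]] @ diag([2.969924748015718, 0.18424709257889385]) @ [[-0.65,0.76], [0.76,0.65]]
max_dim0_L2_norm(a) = 2.25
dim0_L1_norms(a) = [2.68, 3.0]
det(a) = 0.55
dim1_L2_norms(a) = [1.42, 2.62]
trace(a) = 3.08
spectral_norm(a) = 2.97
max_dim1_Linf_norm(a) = 2.04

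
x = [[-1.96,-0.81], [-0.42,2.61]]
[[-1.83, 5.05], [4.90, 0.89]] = x @ [[0.15,-2.55], [1.9,-0.07]]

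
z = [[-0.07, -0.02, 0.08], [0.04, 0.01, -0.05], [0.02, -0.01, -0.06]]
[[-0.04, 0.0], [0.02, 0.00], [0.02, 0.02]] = z @ [[0.21, -0.26], [0.31, -0.37], [-0.27, -0.32]]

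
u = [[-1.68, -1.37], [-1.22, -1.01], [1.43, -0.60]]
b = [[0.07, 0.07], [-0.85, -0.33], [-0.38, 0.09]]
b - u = [[1.75, 1.44],[0.37, 0.68],[-1.81, 0.69]]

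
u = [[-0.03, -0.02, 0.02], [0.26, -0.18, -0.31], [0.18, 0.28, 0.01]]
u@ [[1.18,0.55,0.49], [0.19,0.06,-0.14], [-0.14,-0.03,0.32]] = [[-0.04, -0.02, -0.01], [0.32, 0.14, 0.05], [0.26, 0.12, 0.05]]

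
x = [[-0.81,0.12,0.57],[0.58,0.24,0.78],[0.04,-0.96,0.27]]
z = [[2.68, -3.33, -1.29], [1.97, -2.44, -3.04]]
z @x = [[-4.15, 0.76, -1.42],  [-3.13, 2.57, -1.6]]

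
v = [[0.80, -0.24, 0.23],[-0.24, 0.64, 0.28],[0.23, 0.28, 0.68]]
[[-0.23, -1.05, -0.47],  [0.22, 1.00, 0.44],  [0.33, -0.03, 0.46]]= v @ [[-0.57, -0.76, -0.92], [-0.21, 1.45, -0.11], [0.76, -0.39, 1.04]]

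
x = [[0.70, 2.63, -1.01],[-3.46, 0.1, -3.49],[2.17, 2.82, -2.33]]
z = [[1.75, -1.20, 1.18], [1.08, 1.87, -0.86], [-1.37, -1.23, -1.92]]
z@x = [[7.94,7.81,-0.33], [-7.58,0.60,-5.61], [-0.87,-9.14,10.15]]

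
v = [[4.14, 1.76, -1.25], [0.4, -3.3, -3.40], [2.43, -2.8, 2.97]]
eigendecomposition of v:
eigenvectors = [[(0.05+0.67j), (0.05-0.67j), 0.13+0.00j], [-0.27+0.11j, -0.27-0.11j, -0.92+0.00j], [0.68+0.00j, 0.68-0.00j, -0.37+0.00j]]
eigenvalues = [(4.28+1.98j), (4.28-1.98j), (-4.74+0j)]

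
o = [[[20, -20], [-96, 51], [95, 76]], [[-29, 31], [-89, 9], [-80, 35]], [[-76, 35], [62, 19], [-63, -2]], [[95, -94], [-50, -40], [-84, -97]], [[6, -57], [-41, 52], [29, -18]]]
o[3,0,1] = -94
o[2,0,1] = 35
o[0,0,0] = 20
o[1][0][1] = 31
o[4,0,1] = -57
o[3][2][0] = -84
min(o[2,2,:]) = -63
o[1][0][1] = 31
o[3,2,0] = -84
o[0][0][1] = -20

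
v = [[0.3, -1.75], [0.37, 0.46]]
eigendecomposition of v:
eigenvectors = [[(0.91+0j), (0.91-0j)], [(-0.04-0.42j), (-0.04+0.42j)]]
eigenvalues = [(0.38+0.8j), (0.38-0.8j)]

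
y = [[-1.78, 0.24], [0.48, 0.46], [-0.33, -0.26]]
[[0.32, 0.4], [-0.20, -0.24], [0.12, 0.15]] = y @[[-0.21,-0.26], [-0.21,-0.26]]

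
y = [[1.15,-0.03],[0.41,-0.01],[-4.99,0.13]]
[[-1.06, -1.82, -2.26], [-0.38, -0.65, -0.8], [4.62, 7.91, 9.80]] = y@[[-0.95,-1.60,-1.9], [-0.92,-0.54,2.48]]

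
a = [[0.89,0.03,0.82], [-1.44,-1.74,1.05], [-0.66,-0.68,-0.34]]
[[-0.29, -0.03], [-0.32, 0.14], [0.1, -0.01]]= a @ [[-0.06, -0.13],  [0.06, 0.09],  [-0.29, 0.1]]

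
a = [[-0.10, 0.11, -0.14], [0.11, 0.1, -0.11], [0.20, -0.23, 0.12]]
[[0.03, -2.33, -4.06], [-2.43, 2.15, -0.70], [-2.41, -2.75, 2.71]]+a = [[-0.07, -2.22, -4.2], [-2.32, 2.25, -0.81], [-2.21, -2.98, 2.83]]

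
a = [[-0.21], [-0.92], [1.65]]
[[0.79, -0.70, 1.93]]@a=[[3.66]]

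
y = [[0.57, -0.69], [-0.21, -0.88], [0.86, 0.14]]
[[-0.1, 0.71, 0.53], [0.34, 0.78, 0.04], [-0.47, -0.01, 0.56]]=y @ [[-0.5, 0.14, 0.68], [-0.27, -0.92, -0.21]]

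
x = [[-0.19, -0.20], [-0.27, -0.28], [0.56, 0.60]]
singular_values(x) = [0.95, 0.01]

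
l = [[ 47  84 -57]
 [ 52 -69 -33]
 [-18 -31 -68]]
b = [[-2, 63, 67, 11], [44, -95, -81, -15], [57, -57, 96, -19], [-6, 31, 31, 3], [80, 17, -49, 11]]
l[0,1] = 84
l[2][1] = -31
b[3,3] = 3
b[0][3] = 11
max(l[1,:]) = 52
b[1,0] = 44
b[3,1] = 31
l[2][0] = -18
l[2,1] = -31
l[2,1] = -31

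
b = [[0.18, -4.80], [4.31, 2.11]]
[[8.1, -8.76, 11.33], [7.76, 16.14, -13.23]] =b @ [[2.58,2.8,-1.88], [-1.59,1.93,-2.43]]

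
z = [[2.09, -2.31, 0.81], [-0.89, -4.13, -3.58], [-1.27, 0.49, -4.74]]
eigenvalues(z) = [(2.01+0j), (-4.4+0.38j), (-4.4-0.38j)]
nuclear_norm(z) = 12.39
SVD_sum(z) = [[0.06, 0.1, 0.21], [-1.21, -2.11, -4.45], [-1.01, -1.77, -3.73]] + [[1.17, -2.66, 0.95], [0.82, -1.87, 0.66], [-0.91, 2.07, -0.74]] + [[0.86, 0.25, -0.35], [-0.51, -0.15, 0.21], [0.65, 0.19, -0.27]]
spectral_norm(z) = 6.63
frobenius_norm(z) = 8.08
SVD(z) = [[0.04, -0.69, -0.72],[-0.77, -0.48, 0.42],[-0.64, 0.54, -0.55]] @ diag([6.6273103948671785, 4.4319226506123615, 1.335334620638043]) @ [[0.24, 0.42, 0.88], [-0.38, 0.87, -0.31], [-0.89, -0.26, 0.37]]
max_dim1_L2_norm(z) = 5.54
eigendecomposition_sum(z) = [[2.11+0.00j, (-0.74+0j), 0.65+0.00j], [-0.07-0.00j, 0.03+0.00j, (-0.02+0j)], [-0.40-0.00j, (0.14+0j), (-0.12+0j)]] + [[-0.01-1.39j, -0.78+0.38j, 0.08-7.35j], [-0.41-3.86j, -2.08+1.28j, (-1.78-20.49j)], [-0.43+0.10j, (0.17+0.22j), (-2.31+0.49j)]] + [[-0.01+1.39j, -0.78-0.38j, 0.08+7.35j], [-0.41+3.86j, -2.08-1.28j, (-1.78+20.49j)], [(-0.43-0.1j), (0.17-0.22j), -2.31-0.49j]]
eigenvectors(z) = [[0.98+0.00j,0.33+0.03j,(0.33-0.03j)], [(-0.03+0j),(0.94+0j),0.94-0.00j], [(-0.19+0j),(-0.01-0.11j),(-0.01+0.11j)]]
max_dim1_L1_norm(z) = 8.6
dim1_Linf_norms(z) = [2.31, 4.13, 4.74]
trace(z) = -6.78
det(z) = 39.22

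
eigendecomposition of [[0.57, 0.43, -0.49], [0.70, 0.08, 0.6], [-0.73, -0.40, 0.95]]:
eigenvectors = [[0.45, -0.49, -0.05],  [-0.89, 0.14, 0.75],  [-0.02, 0.86, 0.66]]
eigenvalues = [-0.26, 1.3, 0.55]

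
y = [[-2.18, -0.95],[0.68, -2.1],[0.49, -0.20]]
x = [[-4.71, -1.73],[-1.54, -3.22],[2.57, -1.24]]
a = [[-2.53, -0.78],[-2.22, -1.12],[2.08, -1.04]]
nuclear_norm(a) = 5.60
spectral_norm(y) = 2.44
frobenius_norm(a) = 4.31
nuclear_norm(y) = 4.64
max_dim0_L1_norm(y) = 3.35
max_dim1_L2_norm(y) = 2.38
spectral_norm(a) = 4.01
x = y + a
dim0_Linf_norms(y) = [2.18, 2.1]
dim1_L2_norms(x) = [5.02, 3.57, 2.85]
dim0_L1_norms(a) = [6.83, 2.94]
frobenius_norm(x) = 6.79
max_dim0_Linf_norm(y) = 2.18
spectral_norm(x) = 5.99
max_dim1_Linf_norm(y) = 2.18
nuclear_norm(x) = 9.18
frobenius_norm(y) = 3.29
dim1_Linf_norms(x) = [4.71, 3.22, 2.57]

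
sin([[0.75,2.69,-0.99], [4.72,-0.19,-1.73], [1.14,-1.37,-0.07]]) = [[-0.25, -0.42, 0.20], [-0.69, -0.14, 0.30], [-0.1, 0.16, -0.00]]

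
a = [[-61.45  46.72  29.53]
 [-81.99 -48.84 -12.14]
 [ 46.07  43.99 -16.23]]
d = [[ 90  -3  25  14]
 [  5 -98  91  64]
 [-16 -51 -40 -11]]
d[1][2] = 91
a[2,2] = -16.23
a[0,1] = 46.72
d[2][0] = -16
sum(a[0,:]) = 14.799999999999997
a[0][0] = -61.45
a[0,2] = 29.53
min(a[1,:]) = -81.99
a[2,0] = 46.07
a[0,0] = -61.45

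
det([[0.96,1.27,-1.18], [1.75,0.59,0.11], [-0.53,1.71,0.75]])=-5.397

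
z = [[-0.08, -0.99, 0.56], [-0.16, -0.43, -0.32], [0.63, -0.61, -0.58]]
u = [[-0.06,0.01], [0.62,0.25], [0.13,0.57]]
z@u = [[-0.54,0.07], [-0.3,-0.29], [-0.49,-0.48]]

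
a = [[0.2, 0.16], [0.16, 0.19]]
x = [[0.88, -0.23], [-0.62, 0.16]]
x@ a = [[0.14, 0.1], [-0.10, -0.07]]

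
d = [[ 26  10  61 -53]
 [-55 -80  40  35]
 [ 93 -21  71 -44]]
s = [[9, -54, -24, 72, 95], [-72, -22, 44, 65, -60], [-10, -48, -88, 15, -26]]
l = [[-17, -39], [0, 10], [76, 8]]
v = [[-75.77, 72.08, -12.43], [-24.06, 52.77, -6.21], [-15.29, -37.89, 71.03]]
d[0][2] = 61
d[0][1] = 10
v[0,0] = -75.77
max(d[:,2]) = 71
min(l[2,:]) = 8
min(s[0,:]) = -54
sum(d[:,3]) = -62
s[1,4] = -60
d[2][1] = -21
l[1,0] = 0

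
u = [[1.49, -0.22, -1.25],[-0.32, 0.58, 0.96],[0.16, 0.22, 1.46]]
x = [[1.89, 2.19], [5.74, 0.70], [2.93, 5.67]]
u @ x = [[-2.11, -3.98], [5.54, 5.15], [5.84, 8.78]]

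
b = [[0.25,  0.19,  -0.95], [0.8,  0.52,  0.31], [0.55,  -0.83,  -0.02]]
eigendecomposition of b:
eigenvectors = [[0.13+0.56j, (0.13-0.56j), (-0.58+0j)],[(0.17-0.43j), (0.17+0.43j), (-0.76+0j)],[0.67+0.00j, 0.67-0.00j, 0.31+0.00j]]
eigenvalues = [(-0.13+0.99j), (-0.13-0.99j), (1+0j)]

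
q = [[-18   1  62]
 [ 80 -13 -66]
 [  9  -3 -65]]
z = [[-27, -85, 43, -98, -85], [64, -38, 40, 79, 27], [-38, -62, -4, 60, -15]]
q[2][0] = 9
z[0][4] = -85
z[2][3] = 60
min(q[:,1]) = -13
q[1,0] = 80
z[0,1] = -85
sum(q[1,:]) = 1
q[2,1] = -3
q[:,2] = [62, -66, -65]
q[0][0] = -18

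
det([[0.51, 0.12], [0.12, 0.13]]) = 0.052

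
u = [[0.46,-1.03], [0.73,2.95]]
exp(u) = [[0.05, -6.45], [4.57, 15.64]]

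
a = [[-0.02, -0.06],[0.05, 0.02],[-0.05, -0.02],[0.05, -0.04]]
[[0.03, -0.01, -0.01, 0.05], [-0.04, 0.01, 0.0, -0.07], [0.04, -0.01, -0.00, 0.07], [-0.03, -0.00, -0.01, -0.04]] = a@[[-0.75,0.09,-0.02,-1.14],  [-0.26,0.19,0.20,-0.49]]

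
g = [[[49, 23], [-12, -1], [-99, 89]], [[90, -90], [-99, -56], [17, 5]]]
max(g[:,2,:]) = 89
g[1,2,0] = 17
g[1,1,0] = -99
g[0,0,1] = 23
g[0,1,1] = -1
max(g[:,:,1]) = 89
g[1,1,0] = -99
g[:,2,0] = [-99, 17]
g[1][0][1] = -90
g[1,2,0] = 17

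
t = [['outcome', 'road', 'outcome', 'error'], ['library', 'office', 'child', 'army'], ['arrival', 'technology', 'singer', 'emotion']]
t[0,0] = 'outcome'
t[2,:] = ['arrival', 'technology', 'singer', 'emotion']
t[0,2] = 'outcome'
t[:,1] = ['road', 'office', 'technology']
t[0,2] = 'outcome'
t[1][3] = 'army'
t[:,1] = ['road', 'office', 'technology']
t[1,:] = ['library', 'office', 'child', 'army']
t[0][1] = 'road'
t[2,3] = 'emotion'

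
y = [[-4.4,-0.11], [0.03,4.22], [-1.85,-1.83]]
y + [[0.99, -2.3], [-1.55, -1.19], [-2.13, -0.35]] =[[-3.41,  -2.41], [-1.52,  3.03], [-3.98,  -2.18]]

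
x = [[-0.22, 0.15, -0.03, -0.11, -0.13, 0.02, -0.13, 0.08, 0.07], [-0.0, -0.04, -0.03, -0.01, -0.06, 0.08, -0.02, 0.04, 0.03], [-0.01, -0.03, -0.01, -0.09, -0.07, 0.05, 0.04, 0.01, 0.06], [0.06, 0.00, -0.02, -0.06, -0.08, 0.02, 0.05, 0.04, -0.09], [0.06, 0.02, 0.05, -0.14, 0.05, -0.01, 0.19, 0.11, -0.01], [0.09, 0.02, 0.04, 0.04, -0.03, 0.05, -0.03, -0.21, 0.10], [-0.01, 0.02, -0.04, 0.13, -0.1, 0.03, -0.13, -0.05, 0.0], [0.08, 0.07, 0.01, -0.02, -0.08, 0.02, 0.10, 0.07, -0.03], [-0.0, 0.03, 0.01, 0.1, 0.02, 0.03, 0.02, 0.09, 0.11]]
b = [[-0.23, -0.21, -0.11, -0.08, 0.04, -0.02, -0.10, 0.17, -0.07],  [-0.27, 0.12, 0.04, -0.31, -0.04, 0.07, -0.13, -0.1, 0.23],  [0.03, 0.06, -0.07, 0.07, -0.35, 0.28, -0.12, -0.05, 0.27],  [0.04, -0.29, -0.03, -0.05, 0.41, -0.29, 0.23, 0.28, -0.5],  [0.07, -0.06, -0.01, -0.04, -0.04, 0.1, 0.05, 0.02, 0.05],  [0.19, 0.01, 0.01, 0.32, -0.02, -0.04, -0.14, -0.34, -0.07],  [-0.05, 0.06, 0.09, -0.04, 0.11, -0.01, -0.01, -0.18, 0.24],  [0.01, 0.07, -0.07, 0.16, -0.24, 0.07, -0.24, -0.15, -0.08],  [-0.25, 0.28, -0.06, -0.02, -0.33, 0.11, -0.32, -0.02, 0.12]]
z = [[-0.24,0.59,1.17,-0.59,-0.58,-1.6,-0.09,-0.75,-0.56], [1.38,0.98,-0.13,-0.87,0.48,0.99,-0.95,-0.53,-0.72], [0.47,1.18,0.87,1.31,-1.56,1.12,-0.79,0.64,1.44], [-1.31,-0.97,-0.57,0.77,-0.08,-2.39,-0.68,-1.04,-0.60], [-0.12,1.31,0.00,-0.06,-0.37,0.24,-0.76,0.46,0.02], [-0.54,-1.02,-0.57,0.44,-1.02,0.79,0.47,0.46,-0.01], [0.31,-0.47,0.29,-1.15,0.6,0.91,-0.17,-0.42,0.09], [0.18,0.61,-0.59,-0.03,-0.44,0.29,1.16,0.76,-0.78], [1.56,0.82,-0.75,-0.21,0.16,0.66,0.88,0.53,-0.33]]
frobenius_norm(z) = 7.30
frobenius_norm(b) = 1.57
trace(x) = -0.18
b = z @ x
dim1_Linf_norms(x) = [0.22, 0.08, 0.09, 0.09, 0.19, 0.21, 0.13, 0.1, 0.11]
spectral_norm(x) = 0.41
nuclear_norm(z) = 17.80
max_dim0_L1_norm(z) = 8.99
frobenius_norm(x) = 0.68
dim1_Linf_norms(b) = [0.23, 0.31, 0.35, 0.5, 0.1, 0.34, 0.24, 0.24, 0.33]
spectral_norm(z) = 4.62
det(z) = -7.88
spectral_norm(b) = 1.20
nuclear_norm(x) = 1.59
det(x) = 0.00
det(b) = 0.00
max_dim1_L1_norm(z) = 9.38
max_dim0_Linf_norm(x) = 0.22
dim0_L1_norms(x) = [0.53, 0.38, 0.24, 0.7, 0.62, 0.31, 0.71, 0.7, 0.5]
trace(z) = 3.06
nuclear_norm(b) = 3.26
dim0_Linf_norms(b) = [0.27, 0.29, 0.11, 0.32, 0.41, 0.29, 0.32, 0.34, 0.5]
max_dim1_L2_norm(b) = 0.85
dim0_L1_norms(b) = [1.14, 1.16, 0.49, 1.09, 1.58, 0.99, 1.34, 1.31, 1.63]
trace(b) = -0.35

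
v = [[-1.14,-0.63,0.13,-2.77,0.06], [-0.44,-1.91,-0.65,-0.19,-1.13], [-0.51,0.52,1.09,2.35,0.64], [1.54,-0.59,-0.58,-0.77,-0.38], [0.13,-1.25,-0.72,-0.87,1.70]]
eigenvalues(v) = [(-2.33+0j), (-0.75+2.26j), (-0.75-2.26j), (0.82+0j), (1.98+0j)]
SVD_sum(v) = [[-0.07,-1.12,-0.71,-2.29,-0.13], [-0.03,-0.52,-0.33,-1.05,-0.06], [0.06,1.09,0.69,2.21,0.13], [-0.03,-0.45,-0.28,-0.91,-0.05], [-0.03,-0.59,-0.37,-1.20,-0.07]] + [[-0.82, 0.52, 0.51, -0.43, 0.73], [0.73, -0.46, -0.45, 0.39, -0.65], [-0.29, 0.19, 0.18, -0.16, 0.26], [0.77, -0.49, -0.48, 0.41, -0.68], [-0.21, 0.13, 0.13, -0.11, 0.18]] + [[-0.32,0.07,0.15,-0.04,-0.54], [-0.39,0.09,0.18,-0.05,-0.66], [0.06,-0.01,-0.03,0.01,0.11], [0.29,-0.07,-0.13,0.04,0.49], [0.84,-0.2,-0.4,0.11,1.44]] + [[-0.02, -0.02, -0.0, 0.01, 0.01], [-0.75, -1.02, -0.06, 0.53, 0.24], [-0.46, -0.62, -0.03, 0.32, 0.15], [0.39, 0.54, 0.03, -0.28, -0.13], [-0.45, -0.61, -0.03, 0.32, 0.15]] + [[0.07, -0.08, 0.18, -0.02, -0.00], [0.00, -0.00, 0.00, -0.00, -0.0], [0.12, -0.12, 0.28, -0.03, -0.00], [0.12, -0.12, 0.29, -0.03, -0.00], [-0.02, 0.02, -0.05, 0.01, 0.0]]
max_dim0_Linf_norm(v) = 2.77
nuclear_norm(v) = 11.19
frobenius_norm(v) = 5.67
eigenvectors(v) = [[-0.39+0.00j, 0.67+0.00j, 0.67-0.00j, -0.22+0.00j, 0.13+0.00j], [(-0.88+0j), (-0.04+0.01j), (-0.04-0.01j), (0.33+0j), -0.32+0.00j], [(0.1+0j), (-0.21+0.45j), (-0.21-0.45j), -0.90+0.00j, (0.28+0j)], [0.03+0.00j, -0.10-0.53j, -0.10+0.53j, 0.04+0.00j, (-0.04+0j)], [(-0.24+0j), (-0.06-0.1j), (-0.06+0.1j), -0.20+0.00j, 0.90+0.00j]]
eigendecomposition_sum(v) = [[-0.18-0.00j, (-0.93+0j), (-0.25+0j), (-0.19+0j), -0.23+0.00j], [-0.41-0.00j, (-2.08+0j), -0.56+0.00j, (-0.42+0j), -0.53+0.00j], [(0.05+0j), 0.23-0.00j, 0.06-0.00j, (0.05-0j), (0.06-0j)], [(0.01+0j), (0.08-0j), 0.02-0.00j, 0.02-0.00j, (0.02-0j)], [(-0.11-0j), (-0.56+0j), (-0.15+0j), -0.11+0.00j, -0.14+0.00j]] + [[-0.51+0.87j, 0.18-0.40j, (0.13-0.35j), -1.32-0.74j, (0.04-0.19j)], [(0.01-0.06j), (-0+0.03j), -0.00+0.02j, (0.09+0.02j), 0.01j], [(-0.42-0.62j), 0.21+0.25j, (0.19+0.2j), (0.92-0.65j), (0.12+0.09j)], [(0.77+0.28j), -0.34-0.09j, -0.30-0.05j, (-0.4+1.15j), (-0.16-0j)], [0.18+0.00j, (-0.08+0.01j), (-0.07+0.01j), (-0+0.27j), (-0.03+0.01j)]] + [[-0.51-0.87j, (0.18+0.4j), (0.13+0.35j), -1.32+0.74j, (0.04+0.19j)], [0.01+0.06j, -0.00-0.03j, -0.00-0.02j, (0.09-0.02j), 0.00-0.01j], [-0.42+0.62j, (0.21-0.25j), (0.19-0.2j), (0.92+0.65j), 0.12-0.09j], [0.77-0.28j, (-0.34+0.09j), -0.30+0.05j, -0.40-1.15j, (-0.16+0j)], [(0.18-0j), (-0.08-0.01j), -0.07-0.01j, (-0-0.27j), (-0.03-0.01j)]] + [[(0.09+0j),0.01+0.00j,(0.21-0j),0.19-0.00j,(-0.06-0j)],[(-0.13-0j),(-0.01-0j),-0.30+0.00j,(-0.28+0j),(0.1+0j)],[0.35+0.00j,(0.03+0j),(0.83-0j),0.75-0.00j,(-0.26-0j)],[(-0.01-0j),-0.00-0.00j,-0.03+0.00j,-0.03+0.00j,(0.01+0j)],[0.08+0.00j,0.01+0.00j,0.18-0.00j,(0.17-0j),-0.06-0.00j]] + [[(-0.03-0j), -0.08-0.00j, -0.09+0.00j, -0.13+0.00j, (0.28+0j)],[(0.07+0j), 0.19+0.00j, 0.22-0.00j, (0.33-0j), -0.70-0.00j],[-0.06-0.00j, -0.17-0.00j, -0.19+0.00j, -0.28+0.00j, (0.6+0j)],[0.01+0.00j, (0.02+0j), 0.03-0.00j, (0.04-0j), -0.09-0.00j],[(-0.19-0j), (-0.54-0j), -0.62+0.00j, (-0.92+0j), 1.97+0.00j]]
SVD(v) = [[-0.62, 0.59, -0.31, 0.02, -0.41],[-0.29, -0.53, -0.38, 0.71, -0.01],[0.60, 0.21, 0.06, 0.43, -0.63],[-0.25, -0.56, 0.28, -0.37, -0.64],[-0.33, 0.15, 0.82, 0.42, 0.11]] @ diag([4.251658005753336, 2.346054471100801, 2.098420947671573, 1.975511222124656, 0.5189581470351704]) @ [[0.02,  0.42,  0.27,  0.86,  0.05], [-0.59,  0.38,  0.37,  -0.31,  0.52], [0.49,  -0.12,  -0.23,  0.07,  0.83], [-0.54,  -0.73,  -0.04,  0.38,  0.17], [-0.35,  0.36,  -0.86,  0.1,  0.01]]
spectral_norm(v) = 4.25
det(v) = -21.46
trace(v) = -1.03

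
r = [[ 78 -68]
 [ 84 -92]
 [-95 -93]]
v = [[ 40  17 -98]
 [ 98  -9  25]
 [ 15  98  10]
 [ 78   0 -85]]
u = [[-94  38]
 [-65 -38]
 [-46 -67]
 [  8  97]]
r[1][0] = 84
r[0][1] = -68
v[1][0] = 98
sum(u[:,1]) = 30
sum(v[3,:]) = -7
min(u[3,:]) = 8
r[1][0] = 84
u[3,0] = 8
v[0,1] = 17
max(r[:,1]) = -68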